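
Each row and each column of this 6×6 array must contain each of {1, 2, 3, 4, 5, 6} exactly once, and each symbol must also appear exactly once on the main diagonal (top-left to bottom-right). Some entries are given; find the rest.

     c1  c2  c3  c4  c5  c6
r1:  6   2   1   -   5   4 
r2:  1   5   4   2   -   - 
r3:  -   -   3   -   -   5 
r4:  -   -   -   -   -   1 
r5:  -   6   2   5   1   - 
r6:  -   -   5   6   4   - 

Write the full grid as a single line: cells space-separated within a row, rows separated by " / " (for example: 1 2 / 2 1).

6 2 1 3 5 4 / 1 5 4 2 3 6 / 2 4 3 1 6 5 / 5 3 6 4 2 1 / 4 6 2 5 1 3 / 3 1 5 6 4 2

(r1,c4): row 1 has {1,2,4,5,6}; column 4 has {2,5,6}, so it must be 3.
(r4,c3): row 4 has {1}; column 3 has {1,2,3,4,5}, so it must be 6.
(r4,c4): row 4 has {1,6}; column 4 has {2,3,5,6}; the diagonal has {1,3,5,6}, so it must be 4.
(r5,c6): row 5 has {1,2,5,6}; column 6 has {1,4,5}, so it must be 3.
(r6,c6): row 6 has {4,5,6}; column 6 has {1,3,4,5}; the diagonal has {1,3,4,5,6}, so it must be 2.
(r2,c6): row 2 has {1,2,4,5}; column 6 has {1,2,3,4,5}, so it must be 6.
(r3,c4): row 3 has {3,5}; column 4 has {2,3,4,5,6}, so it must be 1.
(r4,c2): row 4 has {1,4,6}; column 2 has {2,5,6}, so it must be 3.
(r4,c5): row 4 has {1,3,4,6}; column 5 has {1,4,5}, so it must be 2.
(r5,c1): row 5 has {1,2,3,5,6}; column 1 has {1,6}, so it must be 4.
(r6,c1): row 6 has {2,4,5,6}; column 1 has {1,4,6}, so it must be 3.
(r6,c2): row 6 has {2,3,4,5,6}; column 2 has {2,3,5,6}, so it must be 1.
(r2,c5): row 2 has {1,2,4,5,6}; column 5 has {1,2,4,5}, so it must be 3.
(r3,c1): row 3 has {1,3,5}; column 1 has {1,3,4,6}, so it must be 2.
(r3,c2): row 3 has {1,2,3,5}; column 2 has {1,2,3,5,6}, so it must be 4.
(r3,c5): row 3 has {1,2,3,4,5}; column 5 has {1,2,3,4,5}, so it must be 6.
(r4,c1): row 4 has {1,2,3,4,6}; column 1 has {1,2,3,4,6}, so it must be 5.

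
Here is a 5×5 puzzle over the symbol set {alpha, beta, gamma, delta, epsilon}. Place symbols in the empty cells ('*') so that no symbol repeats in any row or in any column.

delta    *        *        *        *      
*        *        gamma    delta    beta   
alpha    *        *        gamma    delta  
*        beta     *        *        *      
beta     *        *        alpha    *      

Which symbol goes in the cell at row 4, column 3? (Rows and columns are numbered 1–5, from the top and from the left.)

(r2,c1) = epsilon
(r2,c2) = alpha
(r3,c2) = epsilon
(r3,c3) = beta
(r4,c1) = gamma
(r4,c4) = epsilon
(r4,c5) = alpha
(r1,c2) = gamma
(r1,c4) = beta
(r1,c5) = epsilon
(r4,c3) = delta

delta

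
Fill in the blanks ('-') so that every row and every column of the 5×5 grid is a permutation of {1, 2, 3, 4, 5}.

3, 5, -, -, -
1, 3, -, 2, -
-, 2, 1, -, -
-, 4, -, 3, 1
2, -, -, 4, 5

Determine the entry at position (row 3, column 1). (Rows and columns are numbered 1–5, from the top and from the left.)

row 1 has {3,5}; column 4 has {2,3,4} — only 1 is left for (r1,c4).
row 2 has {1,2,3}; column 5 has {1,5} — only 4 is left for (r2,c5).
row 3 has {1,2}; column 4 has {1,2,3,4} — only 5 is left for (r3,c4).
row 3 has {1,2,5}; column 5 has {1,4,5} — only 3 is left for (r3,c5).
row 4 has {1,3,4}; column 1 has {1,2,3} — only 5 is left for (r4,c1).
row 4 has {1,3,4,5}; column 3 has {1} — only 2 is left for (r4,c3).
row 5 has {2,4,5}; column 2 has {2,3,4,5} — only 1 is left for (r5,c2).
row 5 has {1,2,4,5}; column 3 has {1,2} — only 3 is left for (r5,c3).
row 1 has {1,3,5}; column 3 has {1,2,3} — only 4 is left for (r1,c3).
row 1 has {1,3,4,5}; column 5 has {1,3,4,5} — only 2 is left for (r1,c5).
row 2 has {1,2,3,4}; column 3 has {1,2,3,4} — only 5 is left for (r2,c3).
row 3 has {1,2,3,5}; column 1 has {1,2,3,5} — only 4 is left for (r3,c1).

4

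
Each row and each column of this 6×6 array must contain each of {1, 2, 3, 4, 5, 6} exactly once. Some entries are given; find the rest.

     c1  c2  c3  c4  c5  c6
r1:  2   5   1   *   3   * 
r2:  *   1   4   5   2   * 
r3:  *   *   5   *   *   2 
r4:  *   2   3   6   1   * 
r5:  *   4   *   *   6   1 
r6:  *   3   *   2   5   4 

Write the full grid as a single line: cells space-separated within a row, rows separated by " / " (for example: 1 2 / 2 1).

(r1,c4) = 4
(r1,c6) = 6
(r2,c6) = 3
(r3,c2) = 6
(r3,c5) = 4
(r4,c6) = 5
(r5,c3) = 2
(r5,c4) = 3
(r6,c3) = 6
(r2,c1) = 6
(r3,c4) = 1
(r4,c1) = 4
(r5,c1) = 5
(r6,c1) = 1
(r3,c1) = 3

2 5 1 4 3 6 / 6 1 4 5 2 3 / 3 6 5 1 4 2 / 4 2 3 6 1 5 / 5 4 2 3 6 1 / 1 3 6 2 5 4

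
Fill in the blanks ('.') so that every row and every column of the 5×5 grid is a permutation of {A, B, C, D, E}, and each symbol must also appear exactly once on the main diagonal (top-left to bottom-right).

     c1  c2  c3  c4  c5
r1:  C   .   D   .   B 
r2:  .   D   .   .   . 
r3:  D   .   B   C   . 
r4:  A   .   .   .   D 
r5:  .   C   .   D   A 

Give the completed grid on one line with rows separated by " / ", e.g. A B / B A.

C E D A B / E D A B C / D A B C E / A B C E D / B C E D A

At row 3, column 5: row 3 has {B,C,D}; column 5 has {A,B,D}; that leaves E.
At row 4, column 4: row 4 has {A,D}; column 4 has {C,D}; the diagonal has {A,B,C,D}; that leaves E.
At row 5, column 3: row 5 has {A,C,D}; column 3 has {B,D}; that leaves E.
At row 1, column 4: row 1 has {B,C,D}; column 4 has {C,D,E}; that leaves A.
At row 2, column 4: row 2 has {D}; column 4 has {A,C,D,E}; that leaves B.
At row 2, column 5: row 2 has {B,D}; column 5 has {A,B,D,E}; that leaves C.
At row 3, column 2: row 3 has {B,C,D,E}; column 2 has {C,D}; that leaves A.
At row 4, column 2: row 4 has {A,D,E}; column 2 has {A,C,D}; that leaves B.
At row 4, column 3: row 4 has {A,B,D,E}; column 3 has {B,D,E}; that leaves C.
At row 5, column 1: row 5 has {A,C,D,E}; column 1 has {A,C,D}; that leaves B.
At row 1, column 2: row 1 has {A,B,C,D}; column 2 has {A,B,C,D}; that leaves E.
At row 2, column 1: row 2 has {B,C,D}; column 1 has {A,B,C,D}; that leaves E.
At row 2, column 3: row 2 has {B,C,D,E}; column 3 has {B,C,D,E}; that leaves A.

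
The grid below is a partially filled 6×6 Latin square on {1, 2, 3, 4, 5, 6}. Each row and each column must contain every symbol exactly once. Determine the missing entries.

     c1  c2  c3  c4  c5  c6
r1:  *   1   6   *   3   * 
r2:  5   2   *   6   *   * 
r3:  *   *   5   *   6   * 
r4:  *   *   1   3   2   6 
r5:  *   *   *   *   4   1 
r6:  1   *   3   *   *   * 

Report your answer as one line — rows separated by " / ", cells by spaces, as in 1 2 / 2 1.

2 1 6 4 3 5 / 5 2 4 6 1 3 / 3 4 5 1 6 2 / 4 5 1 3 2 6 / 6 3 2 5 4 1 / 1 6 3 2 5 4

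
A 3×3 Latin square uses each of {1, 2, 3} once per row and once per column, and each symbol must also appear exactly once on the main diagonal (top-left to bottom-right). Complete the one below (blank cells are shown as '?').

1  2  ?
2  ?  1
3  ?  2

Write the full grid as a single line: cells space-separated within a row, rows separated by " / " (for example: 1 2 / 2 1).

1 2 3 / 2 3 1 / 3 1 2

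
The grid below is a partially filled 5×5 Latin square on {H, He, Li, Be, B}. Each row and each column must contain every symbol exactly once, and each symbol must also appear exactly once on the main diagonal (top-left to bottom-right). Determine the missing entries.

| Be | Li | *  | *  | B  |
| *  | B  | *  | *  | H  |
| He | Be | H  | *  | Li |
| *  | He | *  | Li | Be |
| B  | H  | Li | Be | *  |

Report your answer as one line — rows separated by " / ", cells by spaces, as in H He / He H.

Be Li He H B / Li B Be He H / He Be H B Li / H He B Li Be / B H Li Be He

Cell (r1,c3): row 1 has {Li,Be,B}; column 3 has {H,Li} → He.
Cell (r1,c4): row 1 has {He,Li,Be,B}; column 4 has {Li,Be} → H.
Cell (r2,c1): row 2 has {H,B}; column 1 has {He,Be,B} → Li.
Cell (r2,c3): row 2 has {H,Li,B}; column 3 has {H,He,Li} → Be.
Cell (r2,c4): row 2 has {H,Li,Be,B}; column 4 has {H,Li,Be} → He.
Cell (r3,c4): row 3 has {H,He,Li,Be}; column 4 has {H,He,Li,Be} → B.
Cell (r4,c1): row 4 has {He,Li,Be}; column 1 has {He,Li,Be,B} → H.
Cell (r4,c3): row 4 has {H,He,Li,Be}; column 3 has {H,He,Li,Be} → B.
Cell (r5,c5): row 5 has {H,Li,Be,B}; column 5 has {H,Li,Be,B}; the diagonal has {H,Li,Be,B} → He.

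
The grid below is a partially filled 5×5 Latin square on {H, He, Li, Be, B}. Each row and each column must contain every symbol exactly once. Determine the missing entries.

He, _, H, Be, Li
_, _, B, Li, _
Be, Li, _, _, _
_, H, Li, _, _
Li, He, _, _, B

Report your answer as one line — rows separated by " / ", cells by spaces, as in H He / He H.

(r1,c2) = B
(r2,c1) = H
(r2,c2) = Be
(r2,c5) = He
(r3,c3) = He
(r3,c5) = H
(r4,c1) = B
(r4,c4) = He
(r4,c5) = Be
(r5,c3) = Be
(r5,c4) = H
(r3,c4) = B

He B H Be Li / H Be B Li He / Be Li He B H / B H Li He Be / Li He Be H B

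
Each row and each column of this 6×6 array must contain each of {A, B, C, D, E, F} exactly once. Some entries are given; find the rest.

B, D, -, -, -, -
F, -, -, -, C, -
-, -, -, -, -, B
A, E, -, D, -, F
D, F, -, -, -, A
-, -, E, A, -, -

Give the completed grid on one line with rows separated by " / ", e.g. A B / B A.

B D F E A C / F A D B C E / E C A F D B / A E C D B F / D F B C E A / C B E A F D

(r4,c5) = B
(r5,c5) = E
(r6,c1) = C
(r6,c2) = B
(r6,c6) = D
(r2,c2) = A
(r2,c6) = E
(r3,c1) = E
(r3,c2) = C
(r3,c4) = F
(r4,c3) = C
(r5,c3) = B
(r5,c4) = C
(r6,c5) = F
(r1,c4) = E
(r1,c5) = A
(r1,c6) = C
(r2,c3) = D
(r2,c4) = B
(r3,c3) = A
(r3,c5) = D
(r1,c3) = F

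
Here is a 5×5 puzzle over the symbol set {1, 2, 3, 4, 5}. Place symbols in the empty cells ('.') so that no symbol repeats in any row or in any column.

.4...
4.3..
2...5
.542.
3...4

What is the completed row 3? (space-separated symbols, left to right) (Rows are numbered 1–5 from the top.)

2 3 1 4 5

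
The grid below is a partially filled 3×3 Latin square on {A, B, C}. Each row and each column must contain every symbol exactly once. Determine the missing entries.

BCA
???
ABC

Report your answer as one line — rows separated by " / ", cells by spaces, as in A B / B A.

(r2,c1): row 2 is empty so far; column 1 has {A,B}, so it must be C.
(r2,c2): row 2 has {C}; column 2 has {B,C}, so it must be A.
(r2,c3): row 2 has {A,C}; column 3 has {A,C}, so it must be B.

B C A / C A B / A B C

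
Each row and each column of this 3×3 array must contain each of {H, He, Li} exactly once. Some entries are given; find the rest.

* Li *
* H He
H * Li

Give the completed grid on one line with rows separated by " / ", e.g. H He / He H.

He Li H / Li H He / H He Li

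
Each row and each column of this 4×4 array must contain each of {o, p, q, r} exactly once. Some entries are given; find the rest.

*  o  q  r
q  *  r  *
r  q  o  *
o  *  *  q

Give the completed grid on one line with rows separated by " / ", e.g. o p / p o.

(r1,c1) = p
(r2,c2) = p
(r2,c4) = o
(r3,c4) = p
(r4,c2) = r
(r4,c3) = p

p o q r / q p r o / r q o p / o r p q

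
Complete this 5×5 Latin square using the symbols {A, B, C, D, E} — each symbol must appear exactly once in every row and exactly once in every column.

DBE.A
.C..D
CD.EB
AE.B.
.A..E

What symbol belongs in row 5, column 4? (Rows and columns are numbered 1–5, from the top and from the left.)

Cell (r1,c4): row 1 has {A,B,D,E}; column 4 has {B,E} → C.
Cell (r2,c4): row 2 has {C,D}; column 4 has {B,C,E} → A.
Cell (r3,c3): row 3 has {B,C,D,E}; column 3 has {E} → A.
Cell (r4,c5): row 4 has {A,B,E}; column 5 has {A,B,D,E} → C.
Cell (r5,c1): row 5 has {A,E}; column 1 has {A,C,D} → B.
Cell (r5,c4): row 5 has {A,B,E}; column 4 has {A,B,C,E} → D.

D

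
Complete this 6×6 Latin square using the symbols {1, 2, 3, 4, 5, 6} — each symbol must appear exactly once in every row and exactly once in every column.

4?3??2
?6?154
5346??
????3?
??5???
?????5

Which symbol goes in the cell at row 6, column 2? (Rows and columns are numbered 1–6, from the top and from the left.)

2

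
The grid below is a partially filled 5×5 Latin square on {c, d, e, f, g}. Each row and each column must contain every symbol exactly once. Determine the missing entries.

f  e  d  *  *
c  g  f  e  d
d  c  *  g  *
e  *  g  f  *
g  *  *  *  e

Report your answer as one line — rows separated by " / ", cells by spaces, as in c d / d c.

f e d c g / c g f e d / d c e g f / e d g f c / g f c d e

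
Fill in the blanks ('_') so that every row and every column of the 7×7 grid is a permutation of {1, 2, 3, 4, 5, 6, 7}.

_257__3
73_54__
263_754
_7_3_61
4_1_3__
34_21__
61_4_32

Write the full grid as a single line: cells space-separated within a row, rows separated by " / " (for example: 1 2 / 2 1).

1 2 5 7 6 4 3 / 7 3 2 5 4 1 6 / 2 6 3 1 7 5 4 / 5 7 4 3 2 6 1 / 4 5 1 6 3 2 7 / 3 4 6 2 1 7 5 / 6 1 7 4 5 3 2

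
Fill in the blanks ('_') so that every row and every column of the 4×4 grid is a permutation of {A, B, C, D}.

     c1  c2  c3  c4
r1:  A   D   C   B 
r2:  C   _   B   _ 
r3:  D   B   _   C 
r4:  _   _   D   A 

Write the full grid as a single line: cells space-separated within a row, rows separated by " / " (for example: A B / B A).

A D C B / C A B D / D B A C / B C D A

(r2,c2) = A
(r2,c4) = D
(r3,c3) = A
(r4,c1) = B
(r4,c2) = C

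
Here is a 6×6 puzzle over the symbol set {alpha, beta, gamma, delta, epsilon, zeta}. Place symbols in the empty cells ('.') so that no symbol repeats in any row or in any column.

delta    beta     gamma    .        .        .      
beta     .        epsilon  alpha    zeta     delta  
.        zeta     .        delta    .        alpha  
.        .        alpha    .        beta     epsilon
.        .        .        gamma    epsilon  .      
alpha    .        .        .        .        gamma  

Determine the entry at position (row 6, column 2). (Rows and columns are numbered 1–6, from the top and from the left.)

epsilon

Cell (r1,c5): row 1 has {beta,gamma,delta}; column 5 has {beta,epsilon,zeta} → alpha.
Cell (r1,c6): row 1 has {alpha,beta,gamma,delta}; column 6 has {alpha,gamma,delta,epsilon} → zeta.
Cell (r2,c2): row 2 has {alpha,beta,delta,epsilon,zeta}; column 2 has {beta,zeta} → gamma.
Cell (r3,c3): row 3 has {alpha,delta,zeta}; column 3 has {alpha,gamma,epsilon} → beta.
Cell (r3,c5): row 3 has {alpha,beta,delta,zeta}; column 5 has {alpha,beta,epsilon,zeta} → gamma.
Cell (r4,c2): row 4 has {alpha,beta,epsilon}; column 2 has {beta,gamma,zeta} → delta.
Cell (r4,c4): row 4 has {alpha,beta,delta,epsilon}; column 4 has {alpha,gamma,delta} → zeta.
Cell (r5,c1): row 5 has {gamma,epsilon}; column 1 has {alpha,beta,delta} → zeta.
Cell (r5,c2): row 5 has {gamma,epsilon,zeta}; column 2 has {beta,gamma,delta,zeta} → alpha.
Cell (r5,c3): row 5 has {alpha,gamma,epsilon,zeta}; column 3 has {alpha,beta,gamma,epsilon} → delta.
Cell (r5,c6): row 5 has {alpha,gamma,delta,epsilon,zeta}; column 6 has {alpha,gamma,delta,epsilon,zeta} → beta.
Cell (r6,c2): row 6 has {alpha,gamma}; column 2 has {alpha,beta,gamma,delta,zeta} → epsilon.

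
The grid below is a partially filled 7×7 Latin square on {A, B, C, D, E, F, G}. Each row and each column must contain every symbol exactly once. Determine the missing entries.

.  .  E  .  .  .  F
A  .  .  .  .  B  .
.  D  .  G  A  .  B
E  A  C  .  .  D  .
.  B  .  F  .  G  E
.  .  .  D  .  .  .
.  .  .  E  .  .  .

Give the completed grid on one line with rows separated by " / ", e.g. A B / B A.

(r2,c4) = C
(r3,c3) = F
(r4,c4) = B
(r4,c7) = G
(r1,c4) = A
(r1,c6) = C
(r2,c7) = D
(r3,c1) = C
(r3,c6) = E
(r4,c5) = F
(r5,c1) = D
(r5,c3) = A
(r5,c5) = C
(r1,c2) = G
(r2,c3) = G
(r2,c5) = E
(r6,c3) = B
(r6,c5) = G
(r7,c3) = D
(r7,c5) = B
(r1,c1) = B
(r1,c5) = D
(r2,c2) = F
(r6,c1) = F
(r6,c6) = A
(r6,c7) = C
(r7,c1) = G
(r7,c2) = C
(r7,c6) = F
(r7,c7) = A
(r6,c2) = E

B G E A D C F / A F G C E B D / C D F G A E B / E A C B F D G / D B A F C G E / F E B D G A C / G C D E B F A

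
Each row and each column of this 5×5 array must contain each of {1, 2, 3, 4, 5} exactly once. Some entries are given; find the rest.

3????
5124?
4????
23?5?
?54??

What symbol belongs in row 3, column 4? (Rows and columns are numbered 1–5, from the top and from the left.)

1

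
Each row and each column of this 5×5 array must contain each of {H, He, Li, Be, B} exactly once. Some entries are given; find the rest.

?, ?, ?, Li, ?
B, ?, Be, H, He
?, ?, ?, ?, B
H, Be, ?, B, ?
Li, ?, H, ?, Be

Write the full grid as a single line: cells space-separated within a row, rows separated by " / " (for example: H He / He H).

(r1,c5) = H
(r2,c2) = Li
(r4,c5) = Li
(r5,c4) = He
(r3,c4) = Be
(r4,c3) = He
(r5,c2) = B
(r1,c2) = He
(r1,c3) = B
(r3,c1) = He
(r3,c2) = H
(r3,c3) = Li
(r1,c1) = Be

Be He B Li H / B Li Be H He / He H Li Be B / H Be He B Li / Li B H He Be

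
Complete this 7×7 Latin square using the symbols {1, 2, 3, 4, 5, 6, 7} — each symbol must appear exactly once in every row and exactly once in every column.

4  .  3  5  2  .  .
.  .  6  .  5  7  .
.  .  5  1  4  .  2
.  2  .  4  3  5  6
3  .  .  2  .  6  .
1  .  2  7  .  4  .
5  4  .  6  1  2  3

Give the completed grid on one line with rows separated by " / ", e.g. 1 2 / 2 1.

4 6 3 5 2 1 7 / 2 1 6 3 5 7 4 / 6 7 5 1 4 3 2 / 7 2 1 4 3 5 6 / 3 5 4 2 7 6 1 / 1 3 2 7 6 4 5 / 5 4 7 6 1 2 3

(r1,c6) = 1
(r1,c7) = 7
(r2,c1) = 2
(r2,c4) = 3
(r3,c6) = 3
(r4,c1) = 7
(r4,c3) = 1
(r5,c5) = 7
(r6,c5) = 6
(r6,c7) = 5
(r7,c3) = 7
(r1,c2) = 6
(r2,c2) = 1
(r2,c7) = 4
(r3,c1) = 6
(r3,c2) = 7
(r5,c2) = 5
(r5,c3) = 4
(r5,c7) = 1
(r6,c2) = 3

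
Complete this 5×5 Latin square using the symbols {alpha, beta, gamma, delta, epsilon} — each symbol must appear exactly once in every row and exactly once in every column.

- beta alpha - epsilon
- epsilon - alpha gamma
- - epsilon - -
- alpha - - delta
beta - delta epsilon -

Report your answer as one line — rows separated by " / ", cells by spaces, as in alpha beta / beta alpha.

(r2,c1) = delta
(r2,c3) = beta
(r4,c3) = gamma
(r4,c4) = beta
(r5,c2) = gamma
(r5,c5) = alpha
(r1,c1) = gamma
(r1,c4) = delta
(r3,c1) = alpha
(r3,c2) = delta
(r3,c4) = gamma
(r3,c5) = beta
(r4,c1) = epsilon

gamma beta alpha delta epsilon / delta epsilon beta alpha gamma / alpha delta epsilon gamma beta / epsilon alpha gamma beta delta / beta gamma delta epsilon alpha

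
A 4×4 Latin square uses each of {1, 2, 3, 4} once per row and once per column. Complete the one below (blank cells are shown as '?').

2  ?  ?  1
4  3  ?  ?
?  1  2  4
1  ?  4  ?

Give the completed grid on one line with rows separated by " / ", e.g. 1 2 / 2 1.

At row 1, column 2: row 1 has {1,2}; column 2 has {1,3}; that leaves 4.
At row 1, column 3: row 1 has {1,2,4}; column 3 has {2,4}; that leaves 3.
At row 2, column 3: row 2 has {3,4}; column 3 has {2,3,4}; that leaves 1.
At row 2, column 4: row 2 has {1,3,4}; column 4 has {1,4}; that leaves 2.
At row 3, column 1: row 3 has {1,2,4}; column 1 has {1,2,4}; that leaves 3.
At row 4, column 2: row 4 has {1,4}; column 2 has {1,3,4}; that leaves 2.
At row 4, column 4: row 4 has {1,2,4}; column 4 has {1,2,4}; that leaves 3.

2 4 3 1 / 4 3 1 2 / 3 1 2 4 / 1 2 4 3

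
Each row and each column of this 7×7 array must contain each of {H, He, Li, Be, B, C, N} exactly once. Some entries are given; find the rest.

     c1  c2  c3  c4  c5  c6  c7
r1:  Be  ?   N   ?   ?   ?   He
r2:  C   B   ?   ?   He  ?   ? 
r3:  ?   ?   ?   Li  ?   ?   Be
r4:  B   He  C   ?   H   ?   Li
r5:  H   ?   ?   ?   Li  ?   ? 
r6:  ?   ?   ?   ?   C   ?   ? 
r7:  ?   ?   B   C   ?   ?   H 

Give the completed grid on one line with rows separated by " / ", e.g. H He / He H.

row 1 has {He,Be,N}; column 5 has {H,He,Li,C} — only B is left for (r1,c5).
row 2 has {He,B,C}; column 7 has {H,He,Li,Be} — only N is left for (r2,c7).
row 3 has {Li,Be}; column 5 has {H,He,Li,B,C} — only N is left for (r3,c5).
row 6 has {C}; column 7 has {H,He,Li,Be,N} — only B is left for (r6,c7).
row 7 has {H,B,C}; column 5 has {H,He,Li,B,C,N} — only Be is left for (r7,c5).
row 1 has {He,Be,B,N}; column 4 has {Li,C} — only H is left for (r1,c4).
row 2 has {He,B,C,N}; column 4 has {H,Li,C} — only Be is left for (r2,c4).
row 3 has {Li,Be,N}; column 1 has {H,Be,B,C} — only He is left for (r3,c1).
row 3 has {He,Li,Be,N}; column 3 has {B,C,N} — only H is left for (r3,c3).
row 4 has {H,He,Li,B,C}; column 4 has {H,Li,Be,C} — only N is left for (r4,c4).
row 4 has {H,He,Li,B,C,N}; column 6 is empty so far — only Be is left for (r4,c6).
row 5 has {H,Li}; column 7 has {H,He,Li,Be,B,N} — only C is left for (r5,c7).
row 6 has {B,C}; column 4 has {H,Li,Be,C,N} — only He is left for (r6,c4).
row 2 has {He,Be,B,C,N}; column 3 has {H,B,C,N} — only Li is left for (r2,c3).
row 2 has {He,Li,Be,B,C,N}; column 6 has {Be} — only H is left for (r2,c6).
row 3 has {H,He,Li,Be,N}; column 2 has {He,B} — only C is left for (r3,c2).
row 3 has {H,He,Li,Be,C,N}; column 6 has {H,Be} — only B is left for (r3,c6).
row 5 has {H,Li,C}; column 4 has {H,He,Li,Be,C,N} — only B is left for (r5,c4).
row 6 has {He,B,C}; column 3 has {H,Li,B,C,N} — only Be is left for (r6,c3).
row 1 has {H,He,Be,B,N}; column 2 has {He,B,C} — only Li is left for (r1,c2).
row 1 has {H,He,Li,Be,B,N}; column 6 has {H,Be,B} — only C is left for (r1,c6).
row 5 has {H,Li,B,C}; column 3 has {H,Li,Be,B,C,N} — only He is left for (r5,c3).
row 5 has {H,He,Li,B,C}; column 6 has {H,Be,B,C} — only N is left for (r5,c6).
row 6 has {He,Be,B,C}; column 6 has {H,Be,B,C,N} — only Li is left for (r6,c6).
row 7 has {H,Be,B,C}; column 2 has {He,Li,B,C} — only N is left for (r7,c2).
row 7 has {H,Be,B,C,N}; column 6 has {H,Li,Be,B,C,N} — only He is left for (r7,c6).
row 5 has {H,He,Li,B,C,N}; column 2 has {He,Li,B,C,N} — only Be is left for (r5,c2).
row 6 has {He,Li,Be,B,C}; column 1 has {H,He,Be,B,C} — only N is left for (r6,c1).
row 6 has {He,Li,Be,B,C,N}; column 2 has {He,Li,Be,B,C,N} — only H is left for (r6,c2).
row 7 has {H,He,Be,B,C,N}; column 1 has {H,He,Be,B,C,N} — only Li is left for (r7,c1).

Be Li N H B C He / C B Li Be He H N / He C H Li N B Be / B He C N H Be Li / H Be He B Li N C / N H Be He C Li B / Li N B C Be He H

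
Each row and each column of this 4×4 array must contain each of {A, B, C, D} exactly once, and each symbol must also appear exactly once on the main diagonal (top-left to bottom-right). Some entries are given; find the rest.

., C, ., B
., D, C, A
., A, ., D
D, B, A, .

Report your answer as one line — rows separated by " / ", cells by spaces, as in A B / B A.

row 1 has {B,C}; column 1 has {D}; the diagonal has {D} — only A is left for (r1,c1).
row 1 has {A,B,C}; column 3 has {A,C} — only D is left for (r1,c3).
row 2 has {A,C,D}; column 1 has {A,D} — only B is left for (r2,c1).
row 3 has {A,D}; column 1 has {A,B,D} — only C is left for (r3,c1).
row 3 has {A,C,D}; column 3 has {A,C,D}; the diagonal has {A,D} — only B is left for (r3,c3).
row 4 has {A,B,D}; column 4 has {A,B,D}; the diagonal has {A,B,D} — only C is left for (r4,c4).

A C D B / B D C A / C A B D / D B A C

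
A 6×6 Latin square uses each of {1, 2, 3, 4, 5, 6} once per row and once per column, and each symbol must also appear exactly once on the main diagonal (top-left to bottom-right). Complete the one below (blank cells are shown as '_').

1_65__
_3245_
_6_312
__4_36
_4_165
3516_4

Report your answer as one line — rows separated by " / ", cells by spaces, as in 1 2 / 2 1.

1 2 6 5 4 3 / 6 3 2 4 5 1 / 4 6 5 3 1 2 / 5 1 4 2 3 6 / 2 4 3 1 6 5 / 3 5 1 6 2 4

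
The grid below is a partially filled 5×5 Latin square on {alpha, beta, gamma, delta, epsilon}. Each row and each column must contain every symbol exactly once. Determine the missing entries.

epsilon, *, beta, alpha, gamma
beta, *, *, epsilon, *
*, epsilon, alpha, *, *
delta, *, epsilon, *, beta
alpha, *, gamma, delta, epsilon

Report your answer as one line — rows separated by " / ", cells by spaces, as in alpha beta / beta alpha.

epsilon delta beta alpha gamma / beta gamma delta epsilon alpha / gamma epsilon alpha beta delta / delta alpha epsilon gamma beta / alpha beta gamma delta epsilon

(r1,c2): row 1 has {alpha,beta,gamma,epsilon}; column 2 has {epsilon}, so it must be delta.
(r2,c3): row 2 has {beta,epsilon}; column 3 has {alpha,beta,gamma,epsilon}, so it must be delta.
(r2,c5): row 2 has {beta,delta,epsilon}; column 5 has {beta,gamma,epsilon}, so it must be alpha.
(r3,c1): row 3 has {alpha,epsilon}; column 1 has {alpha,beta,delta,epsilon}, so it must be gamma.
(r3,c4): row 3 has {alpha,gamma,epsilon}; column 4 has {alpha,delta,epsilon}, so it must be beta.
(r3,c5): row 3 has {alpha,beta,gamma,epsilon}; column 5 has {alpha,beta,gamma,epsilon}, so it must be delta.
(r4,c4): row 4 has {beta,delta,epsilon}; column 4 has {alpha,beta,delta,epsilon}, so it must be gamma.
(r5,c2): row 5 has {alpha,gamma,delta,epsilon}; column 2 has {delta,epsilon}, so it must be beta.
(r2,c2): row 2 has {alpha,beta,delta,epsilon}; column 2 has {beta,delta,epsilon}, so it must be gamma.
(r4,c2): row 4 has {beta,gamma,delta,epsilon}; column 2 has {beta,gamma,delta,epsilon}, so it must be alpha.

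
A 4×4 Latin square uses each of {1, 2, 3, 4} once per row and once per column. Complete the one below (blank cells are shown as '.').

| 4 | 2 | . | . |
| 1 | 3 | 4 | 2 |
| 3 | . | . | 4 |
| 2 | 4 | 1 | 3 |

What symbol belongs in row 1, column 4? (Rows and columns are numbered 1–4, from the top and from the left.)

(r1,c3) = 3
(r1,c4) = 1

1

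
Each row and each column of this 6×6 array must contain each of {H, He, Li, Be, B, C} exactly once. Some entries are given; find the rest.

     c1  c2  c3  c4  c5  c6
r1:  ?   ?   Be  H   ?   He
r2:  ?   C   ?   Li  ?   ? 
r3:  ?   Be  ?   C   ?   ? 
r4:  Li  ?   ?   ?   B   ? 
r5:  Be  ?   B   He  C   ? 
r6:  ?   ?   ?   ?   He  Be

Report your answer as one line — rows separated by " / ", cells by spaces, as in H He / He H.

row 1 has {H,He,Be}; column 5 has {He,B,C} — only Li is left for (r1,c5).
row 3 has {Be,C}; column 5 has {He,Li,B,C} — only H is left for (r3,c5).
row 4 has {Li,B}; column 4 has {H,He,Li,C} — only Be is left for (r4,c4).
row 6 has {He,Be}; column 4 has {H,He,Li,Be,C} — only B is left for (r6,c4).
row 1 has {H,He,Li,Be}; column 2 has {Be,C} — only B is left for (r1,c2).
row 2 has {Li,C}; column 5 has {H,He,Li,B,C} — only Be is left for (r2,c5).
row 1 has {H,He,Li,Be,B}; column 1 has {Li,Be} — only C is left for (r1,c1).
row 6 has {He,Be,B}; column 1 has {Li,Be,C} — only H is left for (r6,c1).
row 6 has {H,He,Be,B}; column 2 has {Be,B,C} — only Li is left for (r6,c2).
row 6 has {H,He,Li,Be,B}; column 3 has {Be,B} — only C is left for (r6,c3).
row 5 has {He,Be,B,C}; column 2 has {Li,Be,B,C} — only H is left for (r5,c2).
row 5 has {H,He,Be,B,C}; column 6 has {He,Be} — only Li is left for (r5,c6).
row 3 has {H,Be,C}; column 6 has {He,Li,Be} — only B is left for (r3,c6).
row 4 has {Li,Be,B}; column 2 has {H,Li,Be,B,C} — only He is left for (r4,c2).
row 4 has {He,Li,Be,B}; column 3 has {Be,B,C} — only H is left for (r4,c3).
row 4 has {H,He,Li,Be,B}; column 6 has {He,Li,Be,B} — only C is left for (r4,c6).
row 2 has {Li,Be,C}; column 3 has {H,Be,B,C} — only He is left for (r2,c3).
row 2 has {He,Li,Be,C}; column 6 has {He,Li,Be,B,C} — only H is left for (r2,c6).
row 3 has {H,Be,B,C}; column 1 has {H,Li,Be,C} — only He is left for (r3,c1).
row 3 has {H,He,Be,B,C}; column 3 has {H,He,Be,B,C} — only Li is left for (r3,c3).
row 2 has {H,He,Li,Be,C}; column 1 has {H,He,Li,Be,C} — only B is left for (r2,c1).

C B Be H Li He / B C He Li Be H / He Be Li C H B / Li He H Be B C / Be H B He C Li / H Li C B He Be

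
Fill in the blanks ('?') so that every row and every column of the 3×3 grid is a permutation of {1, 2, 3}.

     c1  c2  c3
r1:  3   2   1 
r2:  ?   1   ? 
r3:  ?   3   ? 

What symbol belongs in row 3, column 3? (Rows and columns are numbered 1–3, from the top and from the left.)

2

(r2,c1) = 2
(r2,c3) = 3
(r3,c1) = 1
(r3,c3) = 2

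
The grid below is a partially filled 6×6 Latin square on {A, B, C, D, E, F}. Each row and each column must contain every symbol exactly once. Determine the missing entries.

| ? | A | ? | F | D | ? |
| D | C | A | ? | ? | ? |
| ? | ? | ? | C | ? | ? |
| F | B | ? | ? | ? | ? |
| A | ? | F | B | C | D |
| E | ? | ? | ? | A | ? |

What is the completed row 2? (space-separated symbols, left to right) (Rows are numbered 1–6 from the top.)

D C A E B F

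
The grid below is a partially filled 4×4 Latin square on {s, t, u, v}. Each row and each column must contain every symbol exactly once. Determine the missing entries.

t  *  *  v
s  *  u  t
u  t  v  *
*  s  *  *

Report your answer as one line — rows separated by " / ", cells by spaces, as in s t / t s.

t u s v / s v u t / u t v s / v s t u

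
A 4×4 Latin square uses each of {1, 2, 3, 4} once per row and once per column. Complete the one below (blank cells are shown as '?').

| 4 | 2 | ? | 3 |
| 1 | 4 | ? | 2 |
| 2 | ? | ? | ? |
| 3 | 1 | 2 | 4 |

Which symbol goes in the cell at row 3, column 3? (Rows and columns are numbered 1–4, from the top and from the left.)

4

(r1,c3) = 1
(r2,c3) = 3
(r3,c2) = 3
(r3,c3) = 4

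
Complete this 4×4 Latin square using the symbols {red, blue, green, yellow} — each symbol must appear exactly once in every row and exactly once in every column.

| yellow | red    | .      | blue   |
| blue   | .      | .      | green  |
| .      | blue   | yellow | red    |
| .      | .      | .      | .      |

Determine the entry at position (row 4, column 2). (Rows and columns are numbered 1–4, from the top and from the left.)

green

At row 1, column 3: row 1 has {red,blue,yellow}; column 3 has {yellow}; that leaves green.
At row 2, column 2: row 2 has {blue,green}; column 2 has {red,blue}; that leaves yellow.
At row 2, column 3: row 2 has {blue,green,yellow}; column 3 has {green,yellow}; that leaves red.
At row 3, column 1: row 3 has {red,blue,yellow}; column 1 has {blue,yellow}; that leaves green.
At row 4, column 1: row 4 is empty so far; column 1 has {blue,green,yellow}; that leaves red.
At row 4, column 2: row 4 has {red}; column 2 has {red,blue,yellow}; that leaves green.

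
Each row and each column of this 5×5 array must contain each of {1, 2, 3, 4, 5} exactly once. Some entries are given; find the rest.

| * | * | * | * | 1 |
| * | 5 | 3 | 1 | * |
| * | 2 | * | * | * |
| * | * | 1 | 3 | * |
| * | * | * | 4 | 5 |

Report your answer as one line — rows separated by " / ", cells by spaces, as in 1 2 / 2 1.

4 3 5 2 1 / 2 5 3 1 4 / 1 2 4 5 3 / 5 4 1 3 2 / 3 1 2 4 5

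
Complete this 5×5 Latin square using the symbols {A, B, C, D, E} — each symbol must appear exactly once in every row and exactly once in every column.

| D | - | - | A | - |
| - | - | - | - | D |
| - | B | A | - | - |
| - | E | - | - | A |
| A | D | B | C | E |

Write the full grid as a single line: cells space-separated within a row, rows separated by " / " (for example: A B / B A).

(r1,c2) = C
(r1,c3) = E
(r1,c5) = B
(r2,c2) = A
(r2,c3) = C
(r3,c5) = C
(r4,c3) = D
(r4,c4) = B
(r2,c4) = E
(r3,c1) = E
(r3,c4) = D
(r4,c1) = C
(r2,c1) = B

D C E A B / B A C E D / E B A D C / C E D B A / A D B C E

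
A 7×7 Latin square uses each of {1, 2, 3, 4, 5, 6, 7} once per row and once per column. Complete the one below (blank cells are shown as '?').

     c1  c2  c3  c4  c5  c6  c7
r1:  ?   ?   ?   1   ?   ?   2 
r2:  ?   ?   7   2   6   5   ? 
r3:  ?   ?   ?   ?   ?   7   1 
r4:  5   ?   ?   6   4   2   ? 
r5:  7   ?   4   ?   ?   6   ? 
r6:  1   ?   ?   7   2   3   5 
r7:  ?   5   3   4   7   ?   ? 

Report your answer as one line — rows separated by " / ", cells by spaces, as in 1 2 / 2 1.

(r1,c6) = 4
(r4,c3) = 1
(r5,c7) = 3
(r6,c3) = 6
(r7,c6) = 1
(r7,c7) = 6
(r1,c3) = 5
(r1,c5) = 3
(r2,c7) = 4
(r3,c3) = 2
(r3,c5) = 5
(r4,c7) = 7
(r5,c4) = 5
(r5,c5) = 1
(r6,c2) = 4
(r7,c1) = 2
(r1,c1) = 6
(r1,c2) = 7
(r2,c1) = 3
(r2,c2) = 1
(r3,c1) = 4
(r3,c4) = 3
(r4,c2) = 3
(r5,c2) = 2
(r3,c2) = 6

6 7 5 1 3 4 2 / 3 1 7 2 6 5 4 / 4 6 2 3 5 7 1 / 5 3 1 6 4 2 7 / 7 2 4 5 1 6 3 / 1 4 6 7 2 3 5 / 2 5 3 4 7 1 6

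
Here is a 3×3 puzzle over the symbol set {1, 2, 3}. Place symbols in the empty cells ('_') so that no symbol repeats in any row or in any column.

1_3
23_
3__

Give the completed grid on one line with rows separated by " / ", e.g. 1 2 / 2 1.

(r1,c2): row 1 has {1,3}; column 2 has {3}, so it must be 2.
(r2,c3): row 2 has {2,3}; column 3 has {3}, so it must be 1.
(r3,c2): row 3 has {3}; column 2 has {2,3}, so it must be 1.
(r3,c3): row 3 has {1,3}; column 3 has {1,3}, so it must be 2.

1 2 3 / 2 3 1 / 3 1 2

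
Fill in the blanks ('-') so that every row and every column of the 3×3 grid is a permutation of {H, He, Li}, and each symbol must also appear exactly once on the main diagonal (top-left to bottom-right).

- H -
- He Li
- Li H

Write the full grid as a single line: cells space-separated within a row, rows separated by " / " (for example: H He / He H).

Li H He / H He Li / He Li H

(r1,c1) = Li
(r1,c3) = He
(r2,c1) = H
(r3,c1) = He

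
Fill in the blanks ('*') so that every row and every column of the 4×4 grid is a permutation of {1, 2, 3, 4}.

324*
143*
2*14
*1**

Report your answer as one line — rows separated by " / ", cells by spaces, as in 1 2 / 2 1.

3 2 4 1 / 1 4 3 2 / 2 3 1 4 / 4 1 2 3

(r1,c4) = 1
(r2,c4) = 2
(r3,c2) = 3
(r4,c1) = 4
(r4,c3) = 2
(r4,c4) = 3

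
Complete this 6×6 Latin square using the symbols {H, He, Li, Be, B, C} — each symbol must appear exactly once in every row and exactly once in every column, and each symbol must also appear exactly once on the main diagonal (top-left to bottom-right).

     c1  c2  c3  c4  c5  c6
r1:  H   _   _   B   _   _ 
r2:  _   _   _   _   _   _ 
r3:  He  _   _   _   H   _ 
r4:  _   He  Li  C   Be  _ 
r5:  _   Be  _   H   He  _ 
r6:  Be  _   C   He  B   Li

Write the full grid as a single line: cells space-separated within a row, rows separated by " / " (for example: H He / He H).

(r2,c2): row 2 is empty so far; column 2 has {He,Be}; the diagonal has {H,He,Li,C}, so it must be B.
(r3,c3): row 3 has {H,He}; column 3 has {Li,C}; the diagonal has {H,He,Li,B,C}, so it must be Be.
(r3,c4): row 3 has {H,He,Be}; column 4 has {H,He,B,C}, so it must be Li.
(r4,c1): row 4 has {He,Li,Be,C}; column 1 has {H,He,Be}, so it must be B.
(r4,c6): row 4 has {He,Li,Be,B,C}; column 6 has {Li}, so it must be H.
(r5,c3): row 5 has {H,He,Be}; column 3 has {Li,Be,C}, so it must be B.
(r5,c6): row 5 has {H,He,Be,B}; column 6 has {H,Li}, so it must be C.
(r6,c2): row 6 has {He,Li,Be,B,C}; column 2 has {He,Be,B}, so it must be H.
(r1,c3): row 1 has {H,B}; column 3 has {Li,Be,B,C}, so it must be He.
(r1,c6): row 1 has {H,He,B}; column 6 has {H,Li,C}, so it must be Be.
(r2,c3): row 2 has {B}; column 3 has {He,Li,Be,B,C}, so it must be H.
(r2,c4): row 2 has {H,B}; column 4 has {H,He,Li,B,C}, so it must be Be.
(r2,c6): row 2 has {H,Be,B}; column 6 has {H,Li,Be,C}, so it must be He.
(r3,c2): row 3 has {H,He,Li,Be}; column 2 has {H,He,Be,B}, so it must be C.
(r3,c6): row 3 has {H,He,Li,Be,C}; column 6 has {H,He,Li,Be,C}, so it must be B.
(r5,c1): row 5 has {H,He,Be,B,C}; column 1 has {H,He,Be,B}, so it must be Li.
(r1,c2): row 1 has {H,He,Be,B}; column 2 has {H,He,Be,B,C}, so it must be Li.
(r1,c5): row 1 has {H,He,Li,Be,B}; column 5 has {H,He,Be,B}, so it must be C.
(r2,c1): row 2 has {H,He,Be,B}; column 1 has {H,He,Li,Be,B}, so it must be C.
(r2,c5): row 2 has {H,He,Be,B,C}; column 5 has {H,He,Be,B,C}, so it must be Li.

H Li He B C Be / C B H Be Li He / He C Be Li H B / B He Li C Be H / Li Be B H He C / Be H C He B Li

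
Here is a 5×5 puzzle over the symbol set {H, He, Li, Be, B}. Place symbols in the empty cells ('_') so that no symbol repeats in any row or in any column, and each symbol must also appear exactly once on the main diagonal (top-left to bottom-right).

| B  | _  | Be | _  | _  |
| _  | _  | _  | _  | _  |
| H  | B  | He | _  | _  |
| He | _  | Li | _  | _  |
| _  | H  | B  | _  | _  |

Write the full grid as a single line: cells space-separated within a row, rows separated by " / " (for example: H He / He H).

At row 2, column 3: row 2 is empty so far; column 3 has {He,Li,Be,B}; that leaves H.
At row 4, column 2: row 4 has {He,Li}; column 2 has {H,B}; that leaves Be.
At row 4, column 4: row 4 has {He,Li,Be}; column 4 is empty so far; the diagonal has {He,B}; that leaves H.
At row 4, column 5: row 4 has {H,He,Li,Be}; column 5 is empty so far; that leaves B.
At row 2, column 2: row 2 has {H}; column 2 has {H,Be,B}; the diagonal has {H,He,B}; that leaves Li.
At row 5, column 5: row 5 has {H,B}; column 5 has {B}; the diagonal has {H,He,Li,B}; that leaves Be.
At row 1, column 2: row 1 has {Be,B}; column 2 has {H,Li,Be,B}; that leaves He.
At row 1, column 4: row 1 has {He,Be,B}; column 4 has {H}; that leaves Li.
At row 1, column 5: row 1 has {He,Li,Be,B}; column 5 has {Be,B}; that leaves H.
At row 2, column 1: row 2 has {H,Li}; column 1 has {H,He,B}; that leaves Be.
At row 2, column 5: row 2 has {H,Li,Be}; column 5 has {H,Be,B}; that leaves He.
At row 3, column 4: row 3 has {H,He,B}; column 4 has {H,Li}; that leaves Be.
At row 3, column 5: row 3 has {H,He,Be,B}; column 5 has {H,He,Be,B}; that leaves Li.
At row 5, column 1: row 5 has {H,Be,B}; column 1 has {H,He,Be,B}; that leaves Li.
At row 5, column 4: row 5 has {H,Li,Be,B}; column 4 has {H,Li,Be}; that leaves He.
At row 2, column 4: row 2 has {H,He,Li,Be}; column 4 has {H,He,Li,Be}; that leaves B.

B He Be Li H / Be Li H B He / H B He Be Li / He Be Li H B / Li H B He Be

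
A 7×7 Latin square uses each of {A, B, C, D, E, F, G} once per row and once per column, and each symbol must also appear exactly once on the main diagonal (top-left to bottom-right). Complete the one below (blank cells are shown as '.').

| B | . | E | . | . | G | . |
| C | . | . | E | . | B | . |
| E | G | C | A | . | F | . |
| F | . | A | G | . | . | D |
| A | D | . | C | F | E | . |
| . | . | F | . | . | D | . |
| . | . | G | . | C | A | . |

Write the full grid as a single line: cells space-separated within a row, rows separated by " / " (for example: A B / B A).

B F E D A G C / C A D E G B F / E G C A D F B / F E A G B C D / A D B C F E G / G C F B E D A / D B G F C A E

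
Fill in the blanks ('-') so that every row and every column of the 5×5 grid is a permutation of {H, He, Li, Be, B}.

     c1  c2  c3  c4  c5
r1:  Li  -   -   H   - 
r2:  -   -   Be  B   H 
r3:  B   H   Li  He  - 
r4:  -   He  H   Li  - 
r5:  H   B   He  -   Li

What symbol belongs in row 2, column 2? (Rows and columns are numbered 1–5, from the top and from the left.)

Li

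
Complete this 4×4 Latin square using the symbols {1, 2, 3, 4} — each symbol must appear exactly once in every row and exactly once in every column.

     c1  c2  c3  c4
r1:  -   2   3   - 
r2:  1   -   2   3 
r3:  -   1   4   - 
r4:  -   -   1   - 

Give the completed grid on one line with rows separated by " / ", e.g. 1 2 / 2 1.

4 2 3 1 / 1 4 2 3 / 3 1 4 2 / 2 3 1 4

Cell (r1,c1): row 1 has {2,3}; column 1 has {1} → 4.
Cell (r1,c4): row 1 has {2,3,4}; column 4 has {3} → 1.
Cell (r2,c2): row 2 has {1,2,3}; column 2 has {1,2} → 4.
Cell (r3,c4): row 3 has {1,4}; column 4 has {1,3} → 2.
Cell (r4,c2): row 4 has {1}; column 2 has {1,2,4} → 3.
Cell (r4,c4): row 4 has {1,3}; column 4 has {1,2,3} → 4.
Cell (r3,c1): row 3 has {1,2,4}; column 1 has {1,4} → 3.
Cell (r4,c1): row 4 has {1,3,4}; column 1 has {1,3,4} → 2.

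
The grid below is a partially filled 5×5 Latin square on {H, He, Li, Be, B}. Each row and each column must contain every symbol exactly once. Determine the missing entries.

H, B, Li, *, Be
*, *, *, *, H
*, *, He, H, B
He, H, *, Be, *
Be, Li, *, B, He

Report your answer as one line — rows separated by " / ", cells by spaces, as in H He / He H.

H B Li He Be / B He Be Li H / Li Be He H B / He H B Be Li / Be Li H B He

(r1,c4) = He
(r2,c4) = Li
(r3,c1) = Li
(r3,c2) = Be
(r4,c3) = B
(r4,c5) = Li
(r5,c3) = H
(r2,c1) = B
(r2,c2) = He
(r2,c3) = Be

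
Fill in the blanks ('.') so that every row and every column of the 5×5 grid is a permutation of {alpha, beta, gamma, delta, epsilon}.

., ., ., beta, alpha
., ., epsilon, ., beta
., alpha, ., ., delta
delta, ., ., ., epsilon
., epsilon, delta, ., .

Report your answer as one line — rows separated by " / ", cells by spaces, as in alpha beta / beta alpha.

epsilon delta gamma beta alpha / alpha gamma epsilon delta beta / gamma alpha beta epsilon delta / delta beta alpha gamma epsilon / beta epsilon delta alpha gamma

At row 1, column 3: row 1 has {alpha,beta}; column 3 has {delta,epsilon}; that leaves gamma.
At row 3, column 3: row 3 has {alpha,delta}; column 3 has {gamma,delta,epsilon}; that leaves beta.
At row 4, column 3: row 4 has {delta,epsilon}; column 3 has {beta,gamma,delta,epsilon}; that leaves alpha.
At row 4, column 4: row 4 has {alpha,delta,epsilon}; column 4 has {beta}; that leaves gamma.
At row 5, column 4: row 5 has {delta,epsilon}; column 4 has {beta,gamma}; that leaves alpha.
At row 5, column 5: row 5 has {alpha,delta,epsilon}; column 5 has {alpha,beta,delta,epsilon}; that leaves gamma.
At row 1, column 1: row 1 has {alpha,beta,gamma}; column 1 has {delta}; that leaves epsilon.
At row 1, column 2: row 1 has {alpha,beta,gamma,epsilon}; column 2 has {alpha,epsilon}; that leaves delta.
At row 2, column 2: row 2 has {beta,epsilon}; column 2 has {alpha,delta,epsilon}; that leaves gamma.
At row 2, column 4: row 2 has {beta,gamma,epsilon}; column 4 has {alpha,beta,gamma}; that leaves delta.
At row 3, column 1: row 3 has {alpha,beta,delta}; column 1 has {delta,epsilon}; that leaves gamma.
At row 3, column 4: row 3 has {alpha,beta,gamma,delta}; column 4 has {alpha,beta,gamma,delta}; that leaves epsilon.
At row 4, column 2: row 4 has {alpha,gamma,delta,epsilon}; column 2 has {alpha,gamma,delta,epsilon}; that leaves beta.
At row 5, column 1: row 5 has {alpha,gamma,delta,epsilon}; column 1 has {gamma,delta,epsilon}; that leaves beta.
At row 2, column 1: row 2 has {beta,gamma,delta,epsilon}; column 1 has {beta,gamma,delta,epsilon}; that leaves alpha.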